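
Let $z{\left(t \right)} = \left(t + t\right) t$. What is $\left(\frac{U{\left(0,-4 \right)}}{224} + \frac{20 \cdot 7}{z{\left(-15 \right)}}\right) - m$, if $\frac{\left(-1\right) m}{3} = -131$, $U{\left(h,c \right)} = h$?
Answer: $- \frac{17671}{45} \approx -392.69$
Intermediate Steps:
$z{\left(t \right)} = 2 t^{2}$ ($z{\left(t \right)} = 2 t t = 2 t^{2}$)
$m = 393$ ($m = \left(-3\right) \left(-131\right) = 393$)
$\left(\frac{U{\left(0,-4 \right)}}{224} + \frac{20 \cdot 7}{z{\left(-15 \right)}}\right) - m = \left(\frac{0}{224} + \frac{20 \cdot 7}{2 \left(-15\right)^{2}}\right) - 393 = \left(0 \cdot \frac{1}{224} + \frac{140}{2 \cdot 225}\right) - 393 = \left(0 + \frac{140}{450}\right) - 393 = \left(0 + 140 \cdot \frac{1}{450}\right) - 393 = \left(0 + \frac{14}{45}\right) - 393 = \frac{14}{45} - 393 = - \frac{17671}{45}$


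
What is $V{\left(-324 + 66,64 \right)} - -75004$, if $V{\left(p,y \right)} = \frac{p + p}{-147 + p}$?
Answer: $\frac{10125712}{135} \approx 75005.0$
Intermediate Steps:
$V{\left(p,y \right)} = \frac{2 p}{-147 + p}$
$V{\left(-324 + 66,64 \right)} - -75004 = \frac{2 \left(-324 + 66\right)}{-147 + \left(-324 + 66\right)} - -75004 = 2 \left(-258\right) \frac{1}{-147 - 258} + 75004 = 2 \left(-258\right) \frac{1}{-405} + 75004 = 2 \left(-258\right) \left(- \frac{1}{405}\right) + 75004 = \frac{172}{135} + 75004 = \frac{10125712}{135}$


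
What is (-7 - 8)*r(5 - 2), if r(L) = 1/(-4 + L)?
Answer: 15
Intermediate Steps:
(-7 - 8)*r(5 - 2) = (-7 - 8)/(-4 + (5 - 2)) = -15/(-4 + 3) = -15/(-1) = -15*(-1) = 15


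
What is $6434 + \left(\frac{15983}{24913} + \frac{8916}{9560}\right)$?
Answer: $\frac{383187408827}{59542070} \approx 6435.6$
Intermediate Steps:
$6434 + \left(\frac{15983}{24913} + \frac{8916}{9560}\right) = 6434 + \left(15983 \cdot \frac{1}{24913} + 8916 \cdot \frac{1}{9560}\right) = 6434 + \left(\frac{15983}{24913} + \frac{2229}{2390}\right) = 6434 + \frac{93730447}{59542070} = \frac{383187408827}{59542070}$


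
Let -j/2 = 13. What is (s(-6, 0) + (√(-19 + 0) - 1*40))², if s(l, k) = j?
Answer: (66 - I*√19)² ≈ 4337.0 - 575.38*I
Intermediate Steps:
j = -26 (j = -2*13 = -26)
s(l, k) = -26
(s(-6, 0) + (√(-19 + 0) - 1*40))² = (-26 + (√(-19 + 0) - 1*40))² = (-26 + (√(-19) - 40))² = (-26 + (I*√19 - 40))² = (-26 + (-40 + I*√19))² = (-66 + I*√19)²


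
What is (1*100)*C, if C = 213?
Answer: 21300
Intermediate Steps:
(1*100)*C = (1*100)*213 = 100*213 = 21300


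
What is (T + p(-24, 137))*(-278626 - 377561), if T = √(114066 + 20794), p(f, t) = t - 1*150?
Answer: 8530431 - 1312374*√33715 ≈ -2.3244e+8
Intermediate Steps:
p(f, t) = -150 + t (p(f, t) = t - 150 = -150 + t)
T = 2*√33715 (T = √134860 = 2*√33715 ≈ 367.23)
(T + p(-24, 137))*(-278626 - 377561) = (2*√33715 + (-150 + 137))*(-278626 - 377561) = (2*√33715 - 13)*(-656187) = (-13 + 2*√33715)*(-656187) = 8530431 - 1312374*√33715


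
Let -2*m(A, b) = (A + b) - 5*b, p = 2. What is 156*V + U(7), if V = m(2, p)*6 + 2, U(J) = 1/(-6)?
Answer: 18719/6 ≈ 3119.8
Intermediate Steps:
m(A, b) = 2*b - A/2 (m(A, b) = -((A + b) - 5*b)/2 = -(A - 4*b)/2 = 2*b - A/2)
U(J) = -⅙
V = 20 (V = (2*2 - ½*2)*6 + 2 = (4 - 1)*6 + 2 = 3*6 + 2 = 18 + 2 = 20)
156*V + U(7) = 156*20 - ⅙ = 3120 - ⅙ = 18719/6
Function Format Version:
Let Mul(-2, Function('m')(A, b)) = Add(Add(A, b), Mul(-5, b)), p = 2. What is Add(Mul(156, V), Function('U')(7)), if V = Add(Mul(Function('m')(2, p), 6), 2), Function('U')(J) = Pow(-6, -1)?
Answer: Rational(18719, 6) ≈ 3119.8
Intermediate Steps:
Function('m')(A, b) = Add(Mul(2, b), Mul(Rational(-1, 2), A)) (Function('m')(A, b) = Mul(Rational(-1, 2), Add(Add(A, b), Mul(-5, b))) = Mul(Rational(-1, 2), Add(A, Mul(-4, b))) = Add(Mul(2, b), Mul(Rational(-1, 2), A)))
Function('U')(J) = Rational(-1, 6)
V = 20 (V = Add(Mul(Add(Mul(2, 2), Mul(Rational(-1, 2), 2)), 6), 2) = Add(Mul(Add(4, -1), 6), 2) = Add(Mul(3, 6), 2) = Add(18, 2) = 20)
Add(Mul(156, V), Function('U')(7)) = Add(Mul(156, 20), Rational(-1, 6)) = Add(3120, Rational(-1, 6)) = Rational(18719, 6)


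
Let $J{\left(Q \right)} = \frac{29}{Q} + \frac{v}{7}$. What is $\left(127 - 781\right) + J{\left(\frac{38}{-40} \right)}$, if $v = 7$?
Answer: $- \frac{12987}{19} \approx -683.53$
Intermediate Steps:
$J{\left(Q \right)} = 1 + \frac{29}{Q}$ ($J{\left(Q \right)} = \frac{29}{Q} + \frac{7}{7} = \frac{29}{Q} + 7 \cdot \frac{1}{7} = \frac{29}{Q} + 1 = 1 + \frac{29}{Q}$)
$\left(127 - 781\right) + J{\left(\frac{38}{-40} \right)} = \left(127 - 781\right) + \frac{29 + \frac{38}{-40}}{38 \frac{1}{-40}} = -654 + \frac{29 + 38 \left(- \frac{1}{40}\right)}{38 \left(- \frac{1}{40}\right)} = -654 + \frac{29 - \frac{19}{20}}{- \frac{19}{20}} = -654 - \frac{561}{19} = - \frac{12987}{19}$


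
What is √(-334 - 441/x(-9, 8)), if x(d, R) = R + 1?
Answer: I*√383 ≈ 19.57*I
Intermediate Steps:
x(d, R) = 1 + R
√(-334 - 441/x(-9, 8)) = √(-334 - 441/(1 + 8)) = √(-334 - 441/9) = √(-334 - 441*⅑) = √(-334 - 49) = √(-383) = I*√383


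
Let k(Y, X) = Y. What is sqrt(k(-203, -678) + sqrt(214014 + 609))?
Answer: sqrt(-203 + 3*sqrt(23847)) ≈ 16.133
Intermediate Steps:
sqrt(k(-203, -678) + sqrt(214014 + 609)) = sqrt(-203 + sqrt(214014 + 609)) = sqrt(-203 + sqrt(214623)) = sqrt(-203 + 3*sqrt(23847))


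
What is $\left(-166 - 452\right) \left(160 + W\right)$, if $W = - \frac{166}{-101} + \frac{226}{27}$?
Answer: $- \frac{95507368}{909} \approx -1.0507 \cdot 10^{5}$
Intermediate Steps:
$W = \frac{27308}{2727}$ ($W = \left(-166\right) \left(- \frac{1}{101}\right) + 226 \cdot \frac{1}{27} = \frac{166}{101} + \frac{226}{27} = \frac{27308}{2727} \approx 10.014$)
$\left(-166 - 452\right) \left(160 + W\right) = \left(-166 - 452\right) \left(160 + \frac{27308}{2727}\right) = \left(-618\right) \frac{463628}{2727} = - \frac{95507368}{909}$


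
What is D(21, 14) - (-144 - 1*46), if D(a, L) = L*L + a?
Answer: 407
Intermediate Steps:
D(a, L) = a + L² (D(a, L) = L² + a = a + L²)
D(21, 14) - (-144 - 1*46) = (21 + 14²) - (-144 - 1*46) = (21 + 196) - (-144 - 46) = 217 - 1*(-190) = 217 + 190 = 407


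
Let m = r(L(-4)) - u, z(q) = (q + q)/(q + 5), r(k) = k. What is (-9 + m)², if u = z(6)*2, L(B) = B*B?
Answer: 2809/121 ≈ 23.215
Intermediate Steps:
L(B) = B²
z(q) = 2*q/(5 + q) (z(q) = (2*q)/(5 + q) = 2*q/(5 + q))
u = 24/11 (u = (2*6/(5 + 6))*2 = (2*6/11)*2 = (2*6*(1/11))*2 = (12/11)*2 = 24/11 ≈ 2.1818)
m = 152/11 (m = (-4)² - 1*24/11 = 16 - 24/11 = 152/11 ≈ 13.818)
(-9 + m)² = (-9 + 152/11)² = (53/11)² = 2809/121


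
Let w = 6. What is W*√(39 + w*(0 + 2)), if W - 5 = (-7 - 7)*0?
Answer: 5*√51 ≈ 35.707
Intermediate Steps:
W = 5 (W = 5 + (-7 - 7)*0 = 5 - 14*0 = 5 + 0 = 5)
W*√(39 + w*(0 + 2)) = 5*√(39 + 6*(0 + 2)) = 5*√(39 + 6*2) = 5*√(39 + 12) = 5*√51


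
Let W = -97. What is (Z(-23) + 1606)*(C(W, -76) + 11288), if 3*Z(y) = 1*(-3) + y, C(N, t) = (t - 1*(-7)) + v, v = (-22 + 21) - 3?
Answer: 53742280/3 ≈ 1.7914e+7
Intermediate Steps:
v = -4 (v = -1 - 3 = -4)
C(N, t) = 3 + t (C(N, t) = (t - 1*(-7)) - 4 = (t + 7) - 4 = (7 + t) - 4 = 3 + t)
Z(y) = -1 + y/3 (Z(y) = (1*(-3) + y)/3 = (-3 + y)/3 = -1 + y/3)
(Z(-23) + 1606)*(C(W, -76) + 11288) = ((-1 + (⅓)*(-23)) + 1606)*((3 - 76) + 11288) = ((-1 - 23/3) + 1606)*(-73 + 11288) = (-26/3 + 1606)*11215 = (4792/3)*11215 = 53742280/3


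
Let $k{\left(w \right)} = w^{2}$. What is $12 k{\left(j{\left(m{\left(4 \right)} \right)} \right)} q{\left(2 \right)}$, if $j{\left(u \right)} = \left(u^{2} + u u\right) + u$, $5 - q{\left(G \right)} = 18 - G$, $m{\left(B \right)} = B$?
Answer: $-171072$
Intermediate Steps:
$q{\left(G \right)} = -13 + G$ ($q{\left(G \right)} = 5 - \left(18 - G\right) = 5 + \left(-18 + G\right) = -13 + G$)
$j{\left(u \right)} = u + 2 u^{2}$ ($j{\left(u \right)} = \left(u^{2} + u^{2}\right) + u = 2 u^{2} + u = u + 2 u^{2}$)
$12 k{\left(j{\left(m{\left(4 \right)} \right)} \right)} q{\left(2 \right)} = 12 \left(4 \left(1 + 2 \cdot 4\right)\right)^{2} \left(-13 + 2\right) = 12 \left(4 \left(1 + 8\right)\right)^{2} \left(-11\right) = 12 \left(4 \cdot 9\right)^{2} \left(-11\right) = 12 \cdot 36^{2} \left(-11\right) = 12 \cdot 1296 \left(-11\right) = 15552 \left(-11\right) = -171072$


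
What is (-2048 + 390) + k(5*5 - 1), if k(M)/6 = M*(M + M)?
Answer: 5254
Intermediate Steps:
k(M) = 12*M**2 (k(M) = 6*(M*(M + M)) = 6*(M*(2*M)) = 6*(2*M**2) = 12*M**2)
(-2048 + 390) + k(5*5 - 1) = (-2048 + 390) + 12*(5*5 - 1)**2 = -1658 + 12*(25 - 1)**2 = -1658 + 12*24**2 = -1658 + 12*576 = -1658 + 6912 = 5254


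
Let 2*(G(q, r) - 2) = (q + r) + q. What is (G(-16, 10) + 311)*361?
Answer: 109022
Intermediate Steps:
G(q, r) = 2 + q + r/2 (G(q, r) = 2 + ((q + r) + q)/2 = 2 + (r + 2*q)/2 = 2 + (q + r/2) = 2 + q + r/2)
(G(-16, 10) + 311)*361 = ((2 - 16 + (½)*10) + 311)*361 = ((2 - 16 + 5) + 311)*361 = (-9 + 311)*361 = 302*361 = 109022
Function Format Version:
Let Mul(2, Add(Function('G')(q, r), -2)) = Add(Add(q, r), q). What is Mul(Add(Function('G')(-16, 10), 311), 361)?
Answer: 109022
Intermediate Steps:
Function('G')(q, r) = Add(2, q, Mul(Rational(1, 2), r)) (Function('G')(q, r) = Add(2, Mul(Rational(1, 2), Add(Add(q, r), q))) = Add(2, Mul(Rational(1, 2), Add(r, Mul(2, q)))) = Add(2, Add(q, Mul(Rational(1, 2), r))) = Add(2, q, Mul(Rational(1, 2), r)))
Mul(Add(Function('G')(-16, 10), 311), 361) = Mul(Add(Add(2, -16, Mul(Rational(1, 2), 10)), 311), 361) = Mul(Add(Add(2, -16, 5), 311), 361) = Mul(Add(-9, 311), 361) = Mul(302, 361) = 109022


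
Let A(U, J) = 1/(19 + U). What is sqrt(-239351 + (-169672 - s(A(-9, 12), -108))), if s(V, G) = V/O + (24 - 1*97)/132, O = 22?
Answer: 7*I*sqrt(909031530)/330 ≈ 639.55*I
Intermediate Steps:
s(V, G) = -73/132 + V/22 (s(V, G) = V/22 + (24 - 1*97)/132 = V*(1/22) + (24 - 97)*(1/132) = V/22 - 73*1/132 = V/22 - 73/132 = -73/132 + V/22)
sqrt(-239351 + (-169672 - s(A(-9, 12), -108))) = sqrt(-239351 + (-169672 - (-73/132 + 1/(22*(19 - 9))))) = sqrt(-239351 + (-169672 - (-73/132 + (1/22)/10))) = sqrt(-239351 + (-169672 - (-73/132 + (1/22)*(1/10)))) = sqrt(-239351 + (-169672 - (-73/132 + 1/220))) = sqrt(-239351 + (-169672 - 1*(-181/330))) = sqrt(-239351 + (-169672 + 181/330)) = sqrt(-239351 - 55991579/330) = sqrt(-134977409/330) = 7*I*sqrt(909031530)/330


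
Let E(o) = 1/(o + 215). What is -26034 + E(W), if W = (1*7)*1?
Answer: -5779547/222 ≈ -26034.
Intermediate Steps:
W = 7 (W = 7*1 = 7)
E(o) = 1/(215 + o)
-26034 + E(W) = -26034 + 1/(215 + 7) = -26034 + 1/222 = -5779547/222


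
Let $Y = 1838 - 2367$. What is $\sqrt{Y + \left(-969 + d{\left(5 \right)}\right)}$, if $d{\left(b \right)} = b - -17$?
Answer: $6 i \sqrt{41} \approx 38.419 i$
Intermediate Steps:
$d{\left(b \right)} = 17 + b$ ($d{\left(b \right)} = b + 17 = 17 + b$)
$Y = -529$ ($Y = 1838 - 2367 = -529$)
$\sqrt{Y + \left(-969 + d{\left(5 \right)}\right)} = \sqrt{-529 + \left(-969 + \left(17 + 5\right)\right)} = \sqrt{-529 + \left(-969 + 22\right)} = \sqrt{-529 - 947} = \sqrt{-1476} = 6 i \sqrt{41}$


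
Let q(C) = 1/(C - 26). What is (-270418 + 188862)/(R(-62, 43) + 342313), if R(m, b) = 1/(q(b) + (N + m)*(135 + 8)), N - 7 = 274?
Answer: -43419598840/182244018087 ≈ -0.23825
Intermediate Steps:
N = 281 (N = 7 + 274 = 281)
q(C) = 1/(-26 + C)
R(m, b) = 1/(40183 + 1/(-26 + b) + 143*m) (R(m, b) = 1/(1/(-26 + b) + (281 + m)*(135 + 8)) = 1/(1/(-26 + b) + (281 + m)*143) = 1/(1/(-26 + b) + (40183 + 143*m)) = 1/(40183 + 1/(-26 + b) + 143*m))
(-270418 + 188862)/(R(-62, 43) + 342313) = (-270418 + 188862)/((-26 + 43)/(1 + 143*(-26 + 43)*(281 - 62)) + 342313) = -81556/(17/(1 + 143*17*219) + 342313) = -81556/(17/(1 + 532389) + 342313) = -81556/(17/532390 + 342313) = -81556/182244018087/532390 = -81556*532390/182244018087 = -43419598840/182244018087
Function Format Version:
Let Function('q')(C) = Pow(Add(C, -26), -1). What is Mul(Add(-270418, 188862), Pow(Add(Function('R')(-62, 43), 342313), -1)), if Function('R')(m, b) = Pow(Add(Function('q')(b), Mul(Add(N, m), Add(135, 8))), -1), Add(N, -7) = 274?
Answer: Rational(-43419598840, 182244018087) ≈ -0.23825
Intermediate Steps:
N = 281 (N = Add(7, 274) = 281)
Function('q')(C) = Pow(Add(-26, C), -1)
Function('R')(m, b) = Pow(Add(40183, Pow(Add(-26, b), -1), Mul(143, m)), -1) (Function('R')(m, b) = Pow(Add(Pow(Add(-26, b), -1), Mul(Add(281, m), Add(135, 8))), -1) = Pow(Add(Pow(Add(-26, b), -1), Mul(Add(281, m), 143)), -1) = Pow(Add(Pow(Add(-26, b), -1), Add(40183, Mul(143, m))), -1) = Pow(Add(40183, Pow(Add(-26, b), -1), Mul(143, m)), -1))
Mul(Add(-270418, 188862), Pow(Add(Function('R')(-62, 43), 342313), -1)) = Mul(Add(-270418, 188862), Pow(Add(Mul(Pow(Add(1, Mul(143, Add(-26, 43), Add(281, -62))), -1), Add(-26, 43)), 342313), -1)) = Mul(-81556, Pow(Add(Mul(Pow(Add(1, Mul(143, 17, 219)), -1), 17), 342313), -1)) = Mul(-81556, Pow(Add(Mul(Pow(Add(1, 532389), -1), 17), 342313), -1)) = Mul(-81556, Pow(Add(Mul(Pow(532390, -1), 17), 342313), -1)) = Mul(-81556, Pow(Add(Mul(Rational(1, 532390), 17), 342313), -1)) = Mul(-81556, Pow(Add(Rational(17, 532390), 342313), -1)) = Mul(-81556, Pow(Rational(182244018087, 532390), -1)) = Mul(-81556, Rational(532390, 182244018087)) = Rational(-43419598840, 182244018087)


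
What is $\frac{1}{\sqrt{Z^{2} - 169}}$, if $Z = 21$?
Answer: $\frac{\sqrt{17}}{68} \approx 0.060634$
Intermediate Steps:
$\frac{1}{\sqrt{Z^{2} - 169}} = \frac{1}{\sqrt{21^{2} - 169}} = \frac{1}{\sqrt{441 - 169}} = \frac{1}{\sqrt{272}} = \frac{1}{4 \sqrt{17}} = \frac{\sqrt{17}}{68}$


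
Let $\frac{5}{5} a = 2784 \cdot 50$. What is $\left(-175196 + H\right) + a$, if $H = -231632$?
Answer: $-267628$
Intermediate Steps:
$a = 139200$ ($a = 2784 \cdot 50 = 139200$)
$\left(-175196 + H\right) + a = \left(-175196 - 231632\right) + 139200 = -406828 + 139200 = -267628$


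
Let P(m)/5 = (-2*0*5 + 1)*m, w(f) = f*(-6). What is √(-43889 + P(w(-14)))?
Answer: I*√43469 ≈ 208.49*I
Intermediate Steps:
w(f) = -6*f
P(m) = 5*m (P(m) = 5*((-2*0*5 + 1)*m) = 5*((0*5 + 1)*m) = 5*((0 + 1)*m) = 5*(1*m) = 5*m)
√(-43889 + P(w(-14))) = √(-43889 + 5*(-6*(-14))) = √(-43889 + 5*84) = √(-43889 + 420) = √(-43469) = I*√43469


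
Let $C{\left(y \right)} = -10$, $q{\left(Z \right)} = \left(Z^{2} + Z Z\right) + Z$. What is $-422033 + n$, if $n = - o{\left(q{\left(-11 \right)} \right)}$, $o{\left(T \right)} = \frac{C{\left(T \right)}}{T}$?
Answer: $- \frac{97489613}{231} \approx -4.2203 \cdot 10^{5}$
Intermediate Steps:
$q{\left(Z \right)} = Z + 2 Z^{2}$ ($q{\left(Z \right)} = \left(Z^{2} + Z^{2}\right) + Z = 2 Z^{2} + Z = Z + 2 Z^{2}$)
$o{\left(T \right)} = - \frac{10}{T}$
$n = \frac{10}{231}$ ($n = - \frac{-10}{\left(-11\right) \left(1 + 2 \left(-11\right)\right)} = - \frac{-10}{\left(-11\right) \left(1 - 22\right)} = - \frac{-10}{\left(-11\right) \left(-21\right)} = - \frac{-10}{231} = \left(-1\right) \left(- \frac{10}{231}\right) = \frac{10}{231} \approx 0.04329$)
$-422033 + n = -422033 + \frac{10}{231} = - \frac{97489613}{231}$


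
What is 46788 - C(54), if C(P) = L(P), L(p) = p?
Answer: 46734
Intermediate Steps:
C(P) = P
46788 - C(54) = 46788 - 1*54 = 46788 - 54 = 46734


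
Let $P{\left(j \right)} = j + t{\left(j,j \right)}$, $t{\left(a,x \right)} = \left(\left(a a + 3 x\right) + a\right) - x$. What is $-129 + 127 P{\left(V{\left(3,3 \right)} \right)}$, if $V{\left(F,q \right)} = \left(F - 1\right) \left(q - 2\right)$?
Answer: $1395$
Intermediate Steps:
$t{\left(a,x \right)} = a + a^{2} + 2 x$ ($t{\left(a,x \right)} = \left(\left(a^{2} + 3 x\right) + a\right) - x = \left(a + a^{2} + 3 x\right) - x = a + a^{2} + 2 x$)
$V{\left(F,q \right)} = \left(-1 + F\right) \left(-2 + q\right)$
$P{\left(j \right)} = j^{2} + 4 j$ ($P{\left(j \right)} = j + \left(j + j^{2} + 2 j\right) = j + \left(j^{2} + 3 j\right) = j^{2} + 4 j$)
$-129 + 127 P{\left(V{\left(3,3 \right)} \right)} = -129 + 127 \left(2 - 3 - 6 + 3 \cdot 3\right) \left(4 + \left(2 - 3 - 6 + 3 \cdot 3\right)\right) = -129 + 127 \left(2 - 3 - 6 + 9\right) \left(4 + \left(2 - 3 - 6 + 9\right)\right) = -129 + 127 \cdot 2 \left(4 + 2\right) = -129 + 127 \cdot 2 \cdot 6 = -129 + 127 \cdot 12 = -129 + 1524 = 1395$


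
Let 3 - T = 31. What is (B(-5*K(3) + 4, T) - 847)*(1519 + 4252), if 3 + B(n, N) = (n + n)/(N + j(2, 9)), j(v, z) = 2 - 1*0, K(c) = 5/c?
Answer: -14710279/3 ≈ -4.9034e+6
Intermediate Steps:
T = -28 (T = 3 - 1*31 = 3 - 31 = -28)
j(v, z) = 2 (j(v, z) = 2 + 0 = 2)
B(n, N) = -3 + 2*n/(2 + N) (B(n, N) = -3 + (n + n)/(N + 2) = -3 + (2*n)/(2 + N) = -3 + 2*n/(2 + N))
(B(-5*K(3) + 4, T) - 847)*(1519 + 4252) = ((-6 - 3*(-28) + 2*(-25/3 + 4))/(2 - 28) - 847)*(1519 + 4252) = ((-6 + 84 + 2*(-25/3 + 4))/(-26) - 847)*5771 = (-(-6 + 84 + 2*(-5*5/3 + 4))/26 - 847)*5771 = (-(-6 + 84 + 2*(-25/3 + 4))/26 - 847)*5771 = (-(-6 + 84 + 2*(-13/3))/26 - 847)*5771 = (-(-6 + 84 - 26/3)/26 - 847)*5771 = (-1/26*208/3 - 847)*5771 = (-8/3 - 847)*5771 = -2549/3*5771 = -14710279/3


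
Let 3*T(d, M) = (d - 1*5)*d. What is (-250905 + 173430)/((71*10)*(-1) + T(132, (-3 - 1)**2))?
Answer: -25825/1626 ≈ -15.883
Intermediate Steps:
T(d, M) = d*(-5 + d)/3 (T(d, M) = ((d - 1*5)*d)/3 = ((d - 5)*d)/3 = ((-5 + d)*d)/3 = (d*(-5 + d))/3 = d*(-5 + d)/3)
(-250905 + 173430)/((71*10)*(-1) + T(132, (-3 - 1)**2)) = (-250905 + 173430)/((71*10)*(-1) + (1/3)*132*(-5 + 132)) = -77475/(710*(-1) + (1/3)*132*127) = -77475/(-710 + 5588) = -77475/4878 = -77475*1/4878 = -25825/1626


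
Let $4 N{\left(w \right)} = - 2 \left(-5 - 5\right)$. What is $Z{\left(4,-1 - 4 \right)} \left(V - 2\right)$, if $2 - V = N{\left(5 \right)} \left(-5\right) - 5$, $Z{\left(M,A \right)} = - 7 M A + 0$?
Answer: $4200$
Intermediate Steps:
$N{\left(w \right)} = 5$ ($N{\left(w \right)} = \frac{\left(-2\right) \left(-5 - 5\right)}{4} = \frac{\left(-2\right) \left(-10\right)}{4} = \frac{1}{4} \cdot 20 = 5$)
$Z{\left(M,A \right)} = - 7 A M$ ($Z{\left(M,A \right)} = - 7 A M + 0 = - 7 A M$)
$V = 32$ ($V = 2 - \left(5 \left(-5\right) - 5\right) = 2 - \left(-25 - 5\right) = 2 - -30 = 2 + 30 = 32$)
$Z{\left(4,-1 - 4 \right)} \left(V - 2\right) = \left(-7\right) \left(-1 - 4\right) 4 \left(32 - 2\right) = \left(-7\right) \left(-1 - 4\right) 4 \cdot 30 = \left(-7\right) \left(-5\right) 4 \cdot 30 = 140 \cdot 30 = 4200$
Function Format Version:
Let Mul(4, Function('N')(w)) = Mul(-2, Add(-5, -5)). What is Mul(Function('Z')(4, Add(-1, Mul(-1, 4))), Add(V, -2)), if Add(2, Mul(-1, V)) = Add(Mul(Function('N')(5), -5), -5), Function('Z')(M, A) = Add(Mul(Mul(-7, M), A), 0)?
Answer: 4200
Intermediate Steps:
Function('N')(w) = 5 (Function('N')(w) = Mul(Rational(1, 4), Mul(-2, Add(-5, -5))) = Mul(Rational(1, 4), Mul(-2, -10)) = Mul(Rational(1, 4), 20) = 5)
Function('Z')(M, A) = Mul(-7, A, M) (Function('Z')(M, A) = Add(Mul(-7, A, M), 0) = Mul(-7, A, M))
V = 32 (V = Add(2, Mul(-1, Add(Mul(5, -5), -5))) = Add(2, Mul(-1, Add(-25, -5))) = Add(2, Mul(-1, -30)) = Add(2, 30) = 32)
Mul(Function('Z')(4, Add(-1, Mul(-1, 4))), Add(V, -2)) = Mul(Mul(-7, Add(-1, Mul(-1, 4)), 4), Add(32, -2)) = Mul(Mul(-7, Add(-1, -4), 4), 30) = Mul(Mul(-7, -5, 4), 30) = Mul(140, 30) = 4200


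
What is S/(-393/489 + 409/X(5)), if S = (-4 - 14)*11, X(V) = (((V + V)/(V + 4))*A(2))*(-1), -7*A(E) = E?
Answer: -645480/4197401 ≈ -0.15378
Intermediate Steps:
A(E) = -E/7
X(V) = 4*V/(7*(4 + V)) (X(V) = (((V + V)/(V + 4))*(-⅐*2))*(-1) = (((2*V)/(4 + V))*(-2/7))*(-1) = ((2*V/(4 + V))*(-2/7))*(-1) = -4*V/(7*(4 + V))*(-1) = 4*V/(7*(4 + V)))
S = -198 (S = -18*11 = -198)
S/(-393/489 + 409/X(5)) = -198/(-393/489 + 409/(((4/7)*5/(4 + 5)))) = -198/(-393*1/489 + 409/(((4/7)*5/9))) = -198/(-131/163 + 409/(((4/7)*5*(⅑)))) = -198/(-131/163 + 409/(20/63)) = -198/(-131/163 + 409*(63/20)) = -198/(-131/163 + 25767/20) = -198/4197401/3260 = -198*3260/4197401 = -645480/4197401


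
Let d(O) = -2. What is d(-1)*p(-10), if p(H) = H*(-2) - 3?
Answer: -34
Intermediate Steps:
p(H) = -3 - 2*H (p(H) = -2*H - 3 = -3 - 2*H)
d(-1)*p(-10) = -2*(-3 - 2*(-10)) = -2*(-3 + 20) = -2*17 = -34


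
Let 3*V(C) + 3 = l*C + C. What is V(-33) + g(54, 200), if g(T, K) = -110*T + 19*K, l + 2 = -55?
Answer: -1525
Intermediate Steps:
l = -57 (l = -2 - 55 = -57)
V(C) = -1 - 56*C/3 (V(C) = -1 + (-57*C + C)/3 = -1 + (-56*C)/3 = -1 - 56*C/3)
V(-33) + g(54, 200) = (-1 - 56/3*(-33)) + (-110*54 + 19*200) = (-1 + 616) + (-5940 + 3800) = 615 - 2140 = -1525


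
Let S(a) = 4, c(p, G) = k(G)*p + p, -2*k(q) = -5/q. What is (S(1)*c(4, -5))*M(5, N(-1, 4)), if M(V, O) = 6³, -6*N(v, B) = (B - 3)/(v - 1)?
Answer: 1728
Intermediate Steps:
k(q) = 5/(2*q) (k(q) = -(-5)/(2*q) = 5/(2*q))
N(v, B) = -(-3 + B)/(6*(-1 + v)) (N(v, B) = -(B - 3)/(6*(v - 1)) = -(-3 + B)/(6*(-1 + v)))
M(V, O) = 216
c(p, G) = p + 5*p/(2*G) (c(p, G) = (5/(2*G))*p + p = 5*p/(2*G) + p = p + 5*p/(2*G))
(S(1)*c(4, -5))*M(5, N(-1, 4)) = (4*(4 + (5/2)*4/(-5)))*216 = (4*(4 + (5/2)*4*(-⅕)))*216 = (4*(4 - 2))*216 = (4*2)*216 = 8*216 = 1728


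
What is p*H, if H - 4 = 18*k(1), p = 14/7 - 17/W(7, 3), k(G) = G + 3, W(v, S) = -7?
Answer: 2356/7 ≈ 336.57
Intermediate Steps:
k(G) = 3 + G
p = 31/7 (p = 14/7 - 17/(-7) = 14*(⅐) - 17*(-⅐) = 2 + 17/7 = 31/7 ≈ 4.4286)
H = 76 (H = 4 + 18*(3 + 1) = 4 + 18*4 = 4 + 72 = 76)
p*H = (31/7)*76 = 2356/7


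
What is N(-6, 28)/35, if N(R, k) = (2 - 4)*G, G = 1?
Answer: -2/35 ≈ -0.057143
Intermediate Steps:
N(R, k) = -2 (N(R, k) = (2 - 4)*1 = -2*1 = -2)
N(-6, 28)/35 = -2/35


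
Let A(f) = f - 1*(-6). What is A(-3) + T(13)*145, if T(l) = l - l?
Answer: 3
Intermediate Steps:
A(f) = 6 + f (A(f) = f + 6 = 6 + f)
T(l) = 0
A(-3) + T(13)*145 = (6 - 3) + 0*145 = 3 + 0 = 3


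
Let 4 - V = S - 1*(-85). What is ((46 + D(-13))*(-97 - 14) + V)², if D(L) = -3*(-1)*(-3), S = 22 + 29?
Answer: 17969121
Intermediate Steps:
S = 51
D(L) = -9 (D(L) = 3*(-3) = -9)
V = -132 (V = 4 - (51 - 1*(-85)) = 4 - (51 + 85) = 4 - 1*136 = 4 - 136 = -132)
((46 + D(-13))*(-97 - 14) + V)² = ((46 - 9)*(-97 - 14) - 132)² = (37*(-111) - 132)² = (-4107 - 132)² = (-4239)² = 17969121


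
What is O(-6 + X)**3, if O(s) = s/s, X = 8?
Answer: 1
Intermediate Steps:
O(s) = 1
O(-6 + X)**3 = 1**3 = 1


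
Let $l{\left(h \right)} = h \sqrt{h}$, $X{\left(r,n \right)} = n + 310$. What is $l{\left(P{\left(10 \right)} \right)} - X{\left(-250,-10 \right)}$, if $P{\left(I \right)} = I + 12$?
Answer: $-300 + 22 \sqrt{22} \approx -196.81$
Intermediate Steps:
$X{\left(r,n \right)} = 310 + n$
$P{\left(I \right)} = 12 + I$
$l{\left(h \right)} = h^{\frac{3}{2}}$
$l{\left(P{\left(10 \right)} \right)} - X{\left(-250,-10 \right)} = \left(12 + 10\right)^{\frac{3}{2}} - \left(310 - 10\right) = 22^{\frac{3}{2}} - 300 = 22 \sqrt{22} - 300 = -300 + 22 \sqrt{22}$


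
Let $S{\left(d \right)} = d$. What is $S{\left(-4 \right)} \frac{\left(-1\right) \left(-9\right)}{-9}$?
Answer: $4$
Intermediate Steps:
$S{\left(-4 \right)} \frac{\left(-1\right) \left(-9\right)}{-9} = - 4 \frac{\left(-1\right) \left(-9\right)}{-9} = - 4 \cdot 9 \left(- \frac{1}{9}\right) = \left(-4\right) \left(-1\right) = 4$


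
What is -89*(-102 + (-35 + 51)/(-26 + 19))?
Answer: 64970/7 ≈ 9281.4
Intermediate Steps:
-89*(-102 + (-35 + 51)/(-26 + 19)) = -89*(-102 + 16/(-7)) = -89*(-102 + 16*(-1/7)) = -89*(-102 - 16/7) = -89*(-730/7) = 64970/7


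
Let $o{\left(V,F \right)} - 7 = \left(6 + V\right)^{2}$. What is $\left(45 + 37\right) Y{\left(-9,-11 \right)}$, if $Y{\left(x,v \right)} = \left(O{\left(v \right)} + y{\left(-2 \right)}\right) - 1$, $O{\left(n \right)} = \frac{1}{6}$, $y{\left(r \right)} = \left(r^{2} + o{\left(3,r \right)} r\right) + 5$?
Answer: $- \frac{41287}{3} \approx -13762.0$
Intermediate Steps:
$o{\left(V,F \right)} = 7 + \left(6 + V\right)^{2}$
$y{\left(r \right)} = 5 + r^{2} + 88 r$ ($y{\left(r \right)} = \left(r^{2} + \left(7 + \left(6 + 3\right)^{2}\right) r\right) + 5 = \left(r^{2} + \left(7 + 9^{2}\right) r\right) + 5 = \left(r^{2} + \left(7 + 81\right) r\right) + 5 = \left(r^{2} + 88 r\right) + 5 = 5 + r^{2} + 88 r$)
$O{\left(n \right)} = \frac{1}{6}$
$Y{\left(x,v \right)} = - \frac{1007}{6}$ ($Y{\left(x,v \right)} = \left(\frac{1}{6} + \left(5 + \left(-2\right)^{2} + 88 \left(-2\right)\right)\right) - 1 = \left(\frac{1}{6} + \left(5 + 4 - 176\right)\right) - 1 = \left(\frac{1}{6} - 167\right) - 1 = - \frac{1001}{6} - 1 = - \frac{1007}{6}$)
$\left(45 + 37\right) Y{\left(-9,-11 \right)} = \left(45 + 37\right) \left(- \frac{1007}{6}\right) = 82 \left(- \frac{1007}{6}\right) = - \frac{41287}{3}$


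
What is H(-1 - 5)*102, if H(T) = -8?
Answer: -816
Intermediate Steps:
H(-1 - 5)*102 = -8*102 = -816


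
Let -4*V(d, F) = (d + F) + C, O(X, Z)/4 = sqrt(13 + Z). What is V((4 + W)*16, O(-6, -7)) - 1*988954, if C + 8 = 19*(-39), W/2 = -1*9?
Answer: -3954843/4 - sqrt(6) ≈ -9.8871e+5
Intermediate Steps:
O(X, Z) = 4*sqrt(13 + Z)
W = -18 (W = 2*(-1*9) = 2*(-9) = -18)
C = -749 (C = -8 + 19*(-39) = -8 - 741 = -749)
V(d, F) = 749/4 - F/4 - d/4 (V(d, F) = -((d + F) - 749)/4 = -((F + d) - 749)/4 = -(-749 + F + d)/4 = 749/4 - F/4 - d/4)
V((4 + W)*16, O(-6, -7)) - 1*988954 = (749/4 - sqrt(13 - 7) - (4 - 18)*16/4) - 1*988954 = (749/4 - sqrt(6) - (-7)*16/2) - 988954 = (749/4 - sqrt(6) - 1/4*(-224)) - 988954 = (749/4 - sqrt(6) + 56) - 988954 = (973/4 - sqrt(6)) - 988954 = -3954843/4 - sqrt(6)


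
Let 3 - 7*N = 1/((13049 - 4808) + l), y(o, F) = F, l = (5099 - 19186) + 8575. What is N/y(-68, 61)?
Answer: 8186/1165283 ≈ 0.0070249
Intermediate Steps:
l = -5512 (l = -14087 + 8575 = -5512)
N = 8186/19103 (N = 3/7 - 1/(7*((13049 - 4808) - 5512)) = 3/7 - 1/(7*(8241 - 5512)) = 3/7 - 1/7/2729 = 3/7 - 1/7*1/2729 = 3/7 - 1/19103 = 8186/19103 ≈ 0.42852)
N/y(-68, 61) = (8186/19103)/61 = (8186/19103)*(1/61) = 8186/1165283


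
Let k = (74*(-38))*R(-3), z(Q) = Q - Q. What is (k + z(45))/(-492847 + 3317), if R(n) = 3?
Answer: 4218/244765 ≈ 0.017233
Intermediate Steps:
z(Q) = 0
k = -8436 (k = (74*(-38))*3 = -2812*3 = -8436)
(k + z(45))/(-492847 + 3317) = (-8436 + 0)/(-492847 + 3317) = -8436/(-489530) = -8436*(-1/489530) = 4218/244765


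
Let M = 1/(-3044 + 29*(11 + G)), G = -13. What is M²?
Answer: 1/9622404 ≈ 1.0392e-7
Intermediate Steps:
M = -1/3102 (M = 1/(-3044 + 29*(11 - 13)) = 1/(-3044 + 29*(-2)) = 1/(-3044 - 58) = 1/(-3102) = -1/3102 ≈ -0.00032237)
M² = (-1/3102)² = 1/9622404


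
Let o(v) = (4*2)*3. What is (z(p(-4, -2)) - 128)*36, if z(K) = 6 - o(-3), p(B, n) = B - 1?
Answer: -5256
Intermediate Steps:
p(B, n) = -1 + B
o(v) = 24 (o(v) = 8*3 = 24)
z(K) = -18 (z(K) = 6 - 1*24 = 6 - 24 = -18)
(z(p(-4, -2)) - 128)*36 = (-18 - 128)*36 = -146*36 = -5256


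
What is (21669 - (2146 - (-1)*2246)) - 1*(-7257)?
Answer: 24534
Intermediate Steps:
(21669 - (2146 - (-1)*2246)) - 1*(-7257) = (21669 - (2146 - 1*(-2246))) + 7257 = (21669 - (2146 + 2246)) + 7257 = (21669 - 1*4392) + 7257 = (21669 - 4392) + 7257 = 17277 + 7257 = 24534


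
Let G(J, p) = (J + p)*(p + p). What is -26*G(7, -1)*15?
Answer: 4680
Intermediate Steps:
G(J, p) = 2*p*(J + p) (G(J, p) = (J + p)*(2*p) = 2*p*(J + p))
-26*G(7, -1)*15 = -52*(-1)*(7 - 1)*15 = -52*(-1)*6*15 = -26*(-12)*15 = 312*15 = 4680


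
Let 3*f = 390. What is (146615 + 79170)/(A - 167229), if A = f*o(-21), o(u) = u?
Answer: -225785/169959 ≈ -1.3285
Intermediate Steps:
f = 130 (f = (1/3)*390 = 130)
A = -2730 (A = 130*(-21) = -2730)
(146615 + 79170)/(A - 167229) = (146615 + 79170)/(-2730 - 167229) = 225785/(-169959) = 225785*(-1/169959) = -225785/169959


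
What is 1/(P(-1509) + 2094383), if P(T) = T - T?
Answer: 1/2094383 ≈ 4.7747e-7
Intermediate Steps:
P(T) = 0
1/(P(-1509) + 2094383) = 1/(0 + 2094383) = 1/2094383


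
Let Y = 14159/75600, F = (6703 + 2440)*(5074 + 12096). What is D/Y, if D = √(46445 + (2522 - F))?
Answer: 75600*I*√156936343/14159 ≈ 66888.0*I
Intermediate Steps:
F = 156985310 (F = 9143*17170 = 156985310)
Y = 14159/75600 (Y = 14159*(1/75600) = 14159/75600 ≈ 0.18729)
D = I*√156936343 (D = √(46445 + (2522 - 1*156985310)) = √(46445 + (2522 - 156985310)) = √(46445 - 156982788) = √(-156936343) = I*√156936343 ≈ 12527.0*I)
D/Y = (I*√156936343)/(14159/75600) = (I*√156936343)*(75600/14159) = 75600*I*√156936343/14159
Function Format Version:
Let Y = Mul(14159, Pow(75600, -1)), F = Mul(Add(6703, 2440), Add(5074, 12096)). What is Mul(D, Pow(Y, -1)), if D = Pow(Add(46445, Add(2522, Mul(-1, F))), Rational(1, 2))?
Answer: Mul(Rational(75600, 14159), I, Pow(156936343, Rational(1, 2))) ≈ Mul(66888., I)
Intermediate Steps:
F = 156985310 (F = Mul(9143, 17170) = 156985310)
Y = Rational(14159, 75600) (Y = Mul(14159, Rational(1, 75600)) = Rational(14159, 75600) ≈ 0.18729)
D = Mul(I, Pow(156936343, Rational(1, 2))) (D = Pow(Add(46445, Add(2522, Mul(-1, 156985310))), Rational(1, 2)) = Pow(Add(46445, Add(2522, -156985310)), Rational(1, 2)) = Pow(Add(46445, -156982788), Rational(1, 2)) = Pow(-156936343, Rational(1, 2)) = Mul(I, Pow(156936343, Rational(1, 2))) ≈ Mul(12527., I))
Mul(D, Pow(Y, -1)) = Mul(Mul(I, Pow(156936343, Rational(1, 2))), Pow(Rational(14159, 75600), -1)) = Mul(Mul(I, Pow(156936343, Rational(1, 2))), Rational(75600, 14159)) = Mul(Rational(75600, 14159), I, Pow(156936343, Rational(1, 2)))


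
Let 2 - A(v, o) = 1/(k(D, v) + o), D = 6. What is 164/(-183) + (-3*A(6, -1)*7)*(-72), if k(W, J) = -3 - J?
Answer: 2904488/915 ≈ 3174.3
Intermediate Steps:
A(v, o) = 2 - 1/(-3 + o - v) (A(v, o) = 2 - 1/((-3 - v) + o) = 2 - 1/(-3 + o - v))
164/(-183) + (-3*A(6, -1)*7)*(-72) = 164/(-183) + (-3*(7 - 2*(-1) + 2*6)/(3 + 6 - 1*(-1))*7)*(-72) = 164*(-1/183) + (-3*(7 + 2 + 12)/(3 + 6 + 1)*7)*(-72) = -164/183 + (-3*21/10*7)*(-72) = -164/183 - 63/10*7*(-72) = -164/183 - 441/10*(-72) = -164/183 + 15876/5 = 2904488/915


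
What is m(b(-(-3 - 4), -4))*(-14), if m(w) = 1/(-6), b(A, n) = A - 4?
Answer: 7/3 ≈ 2.3333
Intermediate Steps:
b(A, n) = -4 + A
m(w) = -⅙
m(b(-(-3 - 4), -4))*(-14) = -⅙*(-14) = 7/3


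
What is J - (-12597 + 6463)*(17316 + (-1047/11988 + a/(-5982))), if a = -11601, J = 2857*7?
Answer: 211646061960029/1992006 ≈ 1.0625e+8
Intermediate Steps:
J = 19999
J - (-12597 + 6463)*(17316 + (-1047/11988 + a/(-5982))) = 19999 - (-12597 + 6463)*(17316 + (-1047/11988 - 11601/(-5982))) = 19999 - (-6134)*(17316 + (-1047*1/11988 - 11601*(-1/5982))) = 19999 - (-6134)*(17316 + (-349/3996 + 3867/1994)) = 19999 - (-6134)*(17316 + 7378313/3984012) = 19999 - (-6134)*68994530105/3984012 = 19999 - 1*(-211606223832035/1992006) = 19999 + 211606223832035/1992006 = 211646061960029/1992006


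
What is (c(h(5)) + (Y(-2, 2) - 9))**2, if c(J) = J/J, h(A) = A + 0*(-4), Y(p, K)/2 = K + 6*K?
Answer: 400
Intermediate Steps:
Y(p, K) = 14*K (Y(p, K) = 2*(K + 6*K) = 2*(7*K) = 14*K)
h(A) = A (h(A) = A + 0 = A)
c(J) = 1
(c(h(5)) + (Y(-2, 2) - 9))**2 = (1 + (14*2 - 9))**2 = (1 + (28 - 9))**2 = (1 + 19)**2 = 20**2 = 400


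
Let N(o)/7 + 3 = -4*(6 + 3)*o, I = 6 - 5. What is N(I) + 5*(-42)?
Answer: -483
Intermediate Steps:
I = 1
N(o) = -21 - 252*o (N(o) = -21 + 7*(-4*(6 + 3)*o) = -21 + 7*(-36*o) = -21 - 252*o)
N(I) + 5*(-42) = (-21 - 252*1) + 5*(-42) = (-21 - 252) - 210 = -273 - 210 = -483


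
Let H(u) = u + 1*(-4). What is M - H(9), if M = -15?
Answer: -20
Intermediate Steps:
H(u) = -4 + u (H(u) = u - 4 = -4 + u)
M - H(9) = -15 - (-4 + 9) = -15 - 1*5 = -15 - 5 = -20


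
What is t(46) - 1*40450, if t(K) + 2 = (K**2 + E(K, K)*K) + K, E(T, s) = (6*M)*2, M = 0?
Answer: -38290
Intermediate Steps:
E(T, s) = 0 (E(T, s) = (6*0)*2 = 0*2 = 0)
t(K) = -2 + K + K**2 (t(K) = -2 + ((K**2 + 0*K) + K) = -2 + ((K**2 + 0) + K) = -2 + (K**2 + K) = -2 + (K + K**2) = -2 + K + K**2)
t(46) - 1*40450 = (-2 + 46 + 46**2) - 1*40450 = (-2 + 46 + 2116) - 40450 = 2160 - 40450 = -38290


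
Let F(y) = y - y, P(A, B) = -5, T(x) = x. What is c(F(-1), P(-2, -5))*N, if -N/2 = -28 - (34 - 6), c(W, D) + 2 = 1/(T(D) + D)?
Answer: -1176/5 ≈ -235.20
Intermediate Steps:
F(y) = 0
c(W, D) = -2 + 1/(2*D) (c(W, D) = -2 + 1/(D + D) = -2 + 1/(2*D))
N = 112 (N = -2*(-28 - (34 - 6)) = -2*(-28 - 1*28) = -2*(-28 - 28) = -2*(-56) = 112)
c(F(-1), P(-2, -5))*N = (-2 + (½)/(-5))*112 = (-2 + (½)*(-⅕))*112 = (-2 - ⅒)*112 = -21/10*112 = -1176/5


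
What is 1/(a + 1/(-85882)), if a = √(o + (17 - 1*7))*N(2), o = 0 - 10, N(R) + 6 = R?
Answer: -85882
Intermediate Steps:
N(R) = -6 + R
o = -10
a = 0 (a = √(-10 + (17 - 1*7))*(-6 + 2) = √(-10 + (17 - 7))*(-4) = √(-10 + 10)*(-4) = √0*(-4) = 0*(-4) = 0)
1/(a + 1/(-85882)) = 1/(0 + 1/(-85882)) = 1/(0 - 1/85882) = 1/(-1/85882) = -85882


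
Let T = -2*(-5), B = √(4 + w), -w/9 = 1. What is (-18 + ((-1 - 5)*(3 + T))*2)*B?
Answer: -174*I*√5 ≈ -389.08*I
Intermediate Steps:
w = -9 (w = -9*1 = -9)
B = I*√5 (B = √(4 - 9) = √(-5) = I*√5 ≈ 2.2361*I)
T = 10
(-18 + ((-1 - 5)*(3 + T))*2)*B = (-18 + ((-1 - 5)*(3 + 10))*2)*(I*√5) = (-18 - 6*13*2)*(I*√5) = (-18 - 78*2)*(I*√5) = (-18 - 156)*(I*√5) = -174*I*√5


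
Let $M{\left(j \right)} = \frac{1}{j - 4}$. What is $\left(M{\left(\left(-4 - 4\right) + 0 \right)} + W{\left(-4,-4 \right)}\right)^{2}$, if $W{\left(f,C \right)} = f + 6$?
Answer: $\frac{529}{144} \approx 3.6736$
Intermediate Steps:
$W{\left(f,C \right)} = 6 + f$
$M{\left(j \right)} = \frac{1}{-4 + j}$
$\left(M{\left(\left(-4 - 4\right) + 0 \right)} + W{\left(-4,-4 \right)}\right)^{2} = \left(\frac{1}{-4 + \left(\left(-4 - 4\right) + 0\right)} + \left(6 - 4\right)\right)^{2} = \left(\frac{1}{-4 + \left(-8 + 0\right)} + 2\right)^{2} = \left(\frac{1}{-4 - 8} + 2\right)^{2} = \left(\frac{1}{-12} + 2\right)^{2} = \left(- \frac{1}{12} + 2\right)^{2} = \left(\frac{23}{12}\right)^{2} = \frac{529}{144}$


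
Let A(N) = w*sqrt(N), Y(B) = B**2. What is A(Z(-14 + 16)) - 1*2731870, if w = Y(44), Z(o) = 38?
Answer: -2731870 + 1936*sqrt(38) ≈ -2.7199e+6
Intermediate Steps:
w = 1936 (w = 44**2 = 1936)
A(N) = 1936*sqrt(N)
A(Z(-14 + 16)) - 1*2731870 = 1936*sqrt(38) - 1*2731870 = 1936*sqrt(38) - 2731870 = -2731870 + 1936*sqrt(38)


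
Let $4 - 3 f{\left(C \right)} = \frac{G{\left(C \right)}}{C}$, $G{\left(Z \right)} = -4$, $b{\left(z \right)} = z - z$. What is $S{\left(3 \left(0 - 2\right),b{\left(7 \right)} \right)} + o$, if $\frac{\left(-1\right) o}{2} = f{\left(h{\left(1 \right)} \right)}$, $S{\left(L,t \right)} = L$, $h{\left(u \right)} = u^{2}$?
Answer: $- \frac{34}{3} \approx -11.333$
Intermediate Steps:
$b{\left(z \right)} = 0$
$f{\left(C \right)} = \frac{4}{3} + \frac{4}{3 C}$ ($f{\left(C \right)} = \frac{4}{3} - \frac{\left(-4\right) \frac{1}{C}}{3} = \frac{4}{3} + \frac{4}{3 C}$)
$o = - \frac{16}{3}$ ($o = - 2 \frac{4 \left(1 + 1^{2}\right)}{3 \cdot 1^{2}} = - 2 \frac{4 \left(1 + 1\right)}{3 \cdot 1} = - 2 \cdot \frac{4}{3} \cdot 1 \cdot 2 = \left(-2\right) \frac{8}{3} = - \frac{16}{3} \approx -5.3333$)
$S{\left(3 \left(0 - 2\right),b{\left(7 \right)} \right)} + o = 3 \left(0 - 2\right) - \frac{16}{3} = 3 \left(-2\right) - \frac{16}{3} = -6 - \frac{16}{3} = - \frac{34}{3}$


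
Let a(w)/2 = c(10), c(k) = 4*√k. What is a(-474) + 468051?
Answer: 468051 + 8*√10 ≈ 4.6808e+5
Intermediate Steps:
a(w) = 8*√10 (a(w) = 2*(4*√10) = 8*√10)
a(-474) + 468051 = 8*√10 + 468051 = 468051 + 8*√10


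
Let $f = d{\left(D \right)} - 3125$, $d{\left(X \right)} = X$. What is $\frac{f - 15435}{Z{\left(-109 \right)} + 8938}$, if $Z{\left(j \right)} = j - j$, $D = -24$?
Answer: $- \frac{9292}{4469} \approx -2.0792$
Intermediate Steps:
$f = -3149$ ($f = -24 - 3125 = -3149$)
$Z{\left(j \right)} = 0$
$\frac{f - 15435}{Z{\left(-109 \right)} + 8938} = \frac{-3149 - 15435}{0 + 8938} = - \frac{18584}{8938} = \left(-18584\right) \frac{1}{8938} = - \frac{9292}{4469}$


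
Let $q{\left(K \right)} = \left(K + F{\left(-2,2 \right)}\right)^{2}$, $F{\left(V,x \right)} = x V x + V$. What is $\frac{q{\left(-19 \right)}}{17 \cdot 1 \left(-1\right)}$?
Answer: $- \frac{841}{17} \approx -49.471$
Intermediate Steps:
$F{\left(V,x \right)} = V + V x^{2}$ ($F{\left(V,x \right)} = V x x + V = V x^{2} + V = V + V x^{2}$)
$q{\left(K \right)} = \left(-10 + K\right)^{2}$ ($q{\left(K \right)} = \left(K - 2 \left(1 + 2^{2}\right)\right)^{2} = \left(K - 2 \left(1 + 4\right)\right)^{2} = \left(K - 10\right)^{2} = \left(-10 + K\right)^{2}$)
$\frac{q{\left(-19 \right)}}{17 \cdot 1 \left(-1\right)} = \frac{\left(-10 - 19\right)^{2}}{17 \cdot 1 \left(-1\right)} = \frac{\left(-29\right)^{2}}{17 \left(-1\right)} = \frac{841}{-17} = 841 \left(- \frac{1}{17}\right) = - \frac{841}{17}$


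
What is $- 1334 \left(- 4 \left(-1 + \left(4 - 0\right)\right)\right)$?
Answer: $16008$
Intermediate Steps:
$- 1334 \left(- 4 \left(-1 + \left(4 - 0\right)\right)\right) = - 1334 \left(- 4 \left(-1 + \left(4 + 0\right)\right)\right) = - 1334 \left(- 4 \left(-1 + 4\right)\right) = - 1334 \left(\left(-4\right) 3\right) = \left(-1334\right) \left(-12\right) = 16008$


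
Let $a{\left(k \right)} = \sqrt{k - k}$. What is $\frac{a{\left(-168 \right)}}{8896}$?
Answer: $0$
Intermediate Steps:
$a{\left(k \right)} = 0$ ($a{\left(k \right)} = \sqrt{0} = 0$)
$\frac{a{\left(-168 \right)}}{8896} = \frac{0}{8896} = 0 \cdot \frac{1}{8896} = 0$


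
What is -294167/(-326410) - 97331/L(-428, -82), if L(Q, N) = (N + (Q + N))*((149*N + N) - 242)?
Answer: 1076190078289/1211774929120 ≈ 0.88811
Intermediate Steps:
L(Q, N) = (-242 + 150*N)*(Q + 2*N) (L(Q, N) = (N + (N + Q))*(150*N - 242) = (Q + 2*N)*(-242 + 150*N) = (-242 + 150*N)*(Q + 2*N))
-294167/(-326410) - 97331/L(-428, -82) = -294167/(-326410) - 97331/(-484*(-82) - 242*(-428) + 300*(-82)**2 + 150*(-82)*(-428)) = -294167*(-1/326410) - 97331/(39688 + 103576 + 300*6724 + 5264400) = 294167/326410 - 97331/(39688 + 103576 + 2017200 + 5264400) = 294167/326410 - 97331/7424864 = 1076190078289/1211774929120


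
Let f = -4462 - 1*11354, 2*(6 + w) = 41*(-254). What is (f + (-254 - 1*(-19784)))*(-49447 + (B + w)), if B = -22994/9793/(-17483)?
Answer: -34757076339377844/171211019 ≈ -2.0301e+8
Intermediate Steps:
B = 22994/171211019 (B = -22994*1/9793*(-1/17483) = -22994/9793*(-1/17483) = 22994/171211019 ≈ 0.00013430)
w = -5213 (w = -6 + (41*(-254))/2 = -6 + (½)*(-10414) = -6 - 5207 = -5213)
f = -15816 (f = -4462 - 11354 = -15816)
(f + (-254 - 1*(-19784)))*(-49447 + (B + w)) = (-15816 + (-254 - 1*(-19784)))*(-49447 + (22994/171211019 - 5213)) = (-15816 + (-254 + 19784))*(-49447 - 892523019053/171211019) = (-15816 + 19530)*(-9358394275546/171211019) = 3714*(-9358394275546/171211019) = -34757076339377844/171211019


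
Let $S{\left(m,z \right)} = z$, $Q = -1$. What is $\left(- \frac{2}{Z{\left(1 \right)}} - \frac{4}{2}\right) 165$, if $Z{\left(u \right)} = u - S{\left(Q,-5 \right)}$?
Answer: $-385$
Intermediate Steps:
$Z{\left(u \right)} = 5 + u$ ($Z{\left(u \right)} = u - -5 = u + 5 = 5 + u$)
$\left(- \frac{2}{Z{\left(1 \right)}} - \frac{4}{2}\right) 165 = \left(- \frac{2}{5 + 1} - \frac{4}{2}\right) 165 = \left(- \frac{2}{6} - 2\right) 165 = \left(\left(-2\right) \frac{1}{6} - 2\right) 165 = \left(- \frac{1}{3} - 2\right) 165 = \left(- \frac{7}{3}\right) 165 = -385$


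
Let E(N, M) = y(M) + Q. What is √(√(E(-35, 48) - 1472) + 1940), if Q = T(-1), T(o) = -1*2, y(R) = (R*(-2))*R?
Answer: √(1940 + I*√6082) ≈ 44.054 + 0.8851*I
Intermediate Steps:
y(R) = -2*R² (y(R) = (-2*R)*R = -2*R²)
T(o) = -2
Q = -2
E(N, M) = -2 - 2*M² (E(N, M) = -2*M² - 2 = -2 - 2*M²)
√(√(E(-35, 48) - 1472) + 1940) = √(√((-2 - 2*48²) - 1472) + 1940) = √(√((-2 - 2*2304) - 1472) + 1940) = √(√((-2 - 4608) - 1472) + 1940) = √(√(-4610 - 1472) + 1940) = √(√(-6082) + 1940) = √(I*√6082 + 1940) = √(1940 + I*√6082)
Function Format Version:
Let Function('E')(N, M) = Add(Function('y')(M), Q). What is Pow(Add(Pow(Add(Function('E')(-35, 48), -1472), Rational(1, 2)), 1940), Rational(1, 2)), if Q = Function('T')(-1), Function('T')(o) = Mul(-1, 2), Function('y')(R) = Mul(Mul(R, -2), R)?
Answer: Pow(Add(1940, Mul(I, Pow(6082, Rational(1, 2)))), Rational(1, 2)) ≈ Add(44.054, Mul(0.8851, I))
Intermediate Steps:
Function('y')(R) = Mul(-2, Pow(R, 2)) (Function('y')(R) = Mul(Mul(-2, R), R) = Mul(-2, Pow(R, 2)))
Function('T')(o) = -2
Q = -2
Function('E')(N, M) = Add(-2, Mul(-2, Pow(M, 2))) (Function('E')(N, M) = Add(Mul(-2, Pow(M, 2)), -2) = Add(-2, Mul(-2, Pow(M, 2))))
Pow(Add(Pow(Add(Function('E')(-35, 48), -1472), Rational(1, 2)), 1940), Rational(1, 2)) = Pow(Add(Pow(Add(Add(-2, Mul(-2, Pow(48, 2))), -1472), Rational(1, 2)), 1940), Rational(1, 2)) = Pow(Add(Pow(Add(Add(-2, Mul(-2, 2304)), -1472), Rational(1, 2)), 1940), Rational(1, 2)) = Pow(Add(Pow(Add(Add(-2, -4608), -1472), Rational(1, 2)), 1940), Rational(1, 2)) = Pow(Add(Pow(Add(-4610, -1472), Rational(1, 2)), 1940), Rational(1, 2)) = Pow(Add(Pow(-6082, Rational(1, 2)), 1940), Rational(1, 2)) = Pow(Add(Mul(I, Pow(6082, Rational(1, 2))), 1940), Rational(1, 2)) = Pow(Add(1940, Mul(I, Pow(6082, Rational(1, 2)))), Rational(1, 2))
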